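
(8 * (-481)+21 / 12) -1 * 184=-16121 / 4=-4030.25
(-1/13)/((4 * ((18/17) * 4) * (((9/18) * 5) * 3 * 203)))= -17/5700240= -0.00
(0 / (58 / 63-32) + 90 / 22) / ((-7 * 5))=-9 / 77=-0.12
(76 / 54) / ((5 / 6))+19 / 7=1387 / 315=4.40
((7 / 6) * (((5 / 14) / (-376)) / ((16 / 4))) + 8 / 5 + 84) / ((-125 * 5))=-7724519 / 56400000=-0.14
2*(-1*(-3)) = 6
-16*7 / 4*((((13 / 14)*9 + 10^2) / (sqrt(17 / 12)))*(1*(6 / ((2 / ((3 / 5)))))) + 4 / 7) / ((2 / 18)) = -491508*sqrt(51) / 85 - 144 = -41438.93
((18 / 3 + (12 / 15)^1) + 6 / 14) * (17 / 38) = 4301 / 1330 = 3.23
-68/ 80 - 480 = -480.85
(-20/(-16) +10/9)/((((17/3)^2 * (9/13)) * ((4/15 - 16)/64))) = -1300/3009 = -0.43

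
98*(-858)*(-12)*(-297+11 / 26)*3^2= -2693236392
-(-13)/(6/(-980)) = -6370/3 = -2123.33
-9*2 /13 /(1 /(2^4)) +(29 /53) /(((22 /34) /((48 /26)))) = -156072 /7579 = -20.59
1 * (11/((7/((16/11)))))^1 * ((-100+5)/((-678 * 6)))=380/7119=0.05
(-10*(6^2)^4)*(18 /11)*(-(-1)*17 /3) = -1713208320 /11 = -155746210.91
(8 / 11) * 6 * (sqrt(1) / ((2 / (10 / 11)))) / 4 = 60 / 121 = 0.50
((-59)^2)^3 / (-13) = -42180533641 / 13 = -3244656433.92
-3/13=-0.23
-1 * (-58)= 58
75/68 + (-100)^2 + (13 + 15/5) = 681163/68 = 10017.10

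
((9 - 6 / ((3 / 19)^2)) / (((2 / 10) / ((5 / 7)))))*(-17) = 295375 / 21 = 14065.48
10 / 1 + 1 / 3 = 31 / 3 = 10.33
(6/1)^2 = 36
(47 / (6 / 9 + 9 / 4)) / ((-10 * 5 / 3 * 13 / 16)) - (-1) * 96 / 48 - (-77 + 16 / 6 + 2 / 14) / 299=830516 / 784875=1.06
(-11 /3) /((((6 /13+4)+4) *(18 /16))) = -52 /135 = -0.39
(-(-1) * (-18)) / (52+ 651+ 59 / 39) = -351 / 13738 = -0.03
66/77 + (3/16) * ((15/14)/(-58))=11091/12992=0.85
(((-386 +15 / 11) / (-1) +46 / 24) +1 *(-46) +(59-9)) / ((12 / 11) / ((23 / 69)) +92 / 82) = 2113673 / 23784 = 88.87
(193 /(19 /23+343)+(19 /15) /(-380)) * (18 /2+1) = 18386 /3295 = 5.58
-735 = -735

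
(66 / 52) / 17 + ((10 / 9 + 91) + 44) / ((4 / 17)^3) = 1330081429 / 127296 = 10448.73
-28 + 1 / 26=-727 / 26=-27.96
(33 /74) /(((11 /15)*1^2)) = 45 /74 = 0.61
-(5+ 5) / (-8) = 5 / 4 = 1.25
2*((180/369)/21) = 40/861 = 0.05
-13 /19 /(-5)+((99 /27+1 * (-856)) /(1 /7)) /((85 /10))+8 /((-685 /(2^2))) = -465851147 /663765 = -701.83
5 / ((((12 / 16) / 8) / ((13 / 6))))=1040 / 9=115.56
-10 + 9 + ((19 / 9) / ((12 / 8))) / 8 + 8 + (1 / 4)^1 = 7.43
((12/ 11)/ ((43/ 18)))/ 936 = 0.00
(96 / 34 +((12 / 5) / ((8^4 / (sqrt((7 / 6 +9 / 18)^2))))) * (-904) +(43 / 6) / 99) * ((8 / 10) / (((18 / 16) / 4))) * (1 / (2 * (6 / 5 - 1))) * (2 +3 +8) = 16913195 / 90882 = 186.10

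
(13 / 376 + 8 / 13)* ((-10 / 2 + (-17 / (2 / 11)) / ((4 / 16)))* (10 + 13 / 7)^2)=-8294927787 / 239512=-34632.62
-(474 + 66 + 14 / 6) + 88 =-454.33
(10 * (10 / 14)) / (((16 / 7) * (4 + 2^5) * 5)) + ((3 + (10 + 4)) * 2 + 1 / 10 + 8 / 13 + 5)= 743797 / 18720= 39.73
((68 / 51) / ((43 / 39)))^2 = 2704 / 1849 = 1.46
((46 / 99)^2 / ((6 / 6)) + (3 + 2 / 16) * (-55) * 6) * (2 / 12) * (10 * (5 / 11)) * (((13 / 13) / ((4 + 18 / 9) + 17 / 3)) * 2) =-202103305 / 1509354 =-133.90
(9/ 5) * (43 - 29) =126/ 5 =25.20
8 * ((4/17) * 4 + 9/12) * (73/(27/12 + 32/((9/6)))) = 201480/4811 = 41.88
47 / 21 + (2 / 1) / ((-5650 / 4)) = 132691 / 59325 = 2.24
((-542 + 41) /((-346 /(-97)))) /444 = -16199 /51208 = -0.32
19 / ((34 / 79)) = 1501 / 34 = 44.15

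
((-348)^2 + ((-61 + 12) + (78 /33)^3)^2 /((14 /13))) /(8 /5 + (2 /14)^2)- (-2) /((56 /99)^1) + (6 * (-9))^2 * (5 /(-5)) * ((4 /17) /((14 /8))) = 25135750888577793 /334775425292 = 75082.43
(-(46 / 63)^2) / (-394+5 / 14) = 4232 / 3124737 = 0.00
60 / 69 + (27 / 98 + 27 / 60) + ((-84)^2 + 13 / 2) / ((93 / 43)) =6848459879 / 2096220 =3267.05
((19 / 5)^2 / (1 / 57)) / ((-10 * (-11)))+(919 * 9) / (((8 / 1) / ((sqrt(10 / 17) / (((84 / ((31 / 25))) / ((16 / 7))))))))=20577 / 2750+85467 * sqrt(170) / 41650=34.24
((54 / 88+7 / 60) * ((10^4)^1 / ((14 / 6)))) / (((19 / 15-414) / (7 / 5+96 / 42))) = -93267000 / 3336949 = -27.95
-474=-474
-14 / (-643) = 14 / 643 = 0.02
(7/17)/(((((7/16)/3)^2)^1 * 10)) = 1152/595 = 1.94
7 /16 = 0.44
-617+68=-549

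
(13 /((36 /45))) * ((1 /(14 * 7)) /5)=13 /392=0.03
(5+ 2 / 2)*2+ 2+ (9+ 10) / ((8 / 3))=169 / 8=21.12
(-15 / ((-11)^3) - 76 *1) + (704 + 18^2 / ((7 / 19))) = 14044817 / 9317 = 1507.44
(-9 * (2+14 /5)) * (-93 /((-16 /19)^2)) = 906471 /160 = 5665.44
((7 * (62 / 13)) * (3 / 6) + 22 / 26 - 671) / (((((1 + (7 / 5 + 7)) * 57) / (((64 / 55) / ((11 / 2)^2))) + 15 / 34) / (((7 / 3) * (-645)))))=70.60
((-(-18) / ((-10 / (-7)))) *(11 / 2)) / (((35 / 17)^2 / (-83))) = -2374713 / 1750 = -1356.98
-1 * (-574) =574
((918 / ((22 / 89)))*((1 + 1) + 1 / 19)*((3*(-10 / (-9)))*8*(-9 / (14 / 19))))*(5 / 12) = -79659450 / 77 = -1034538.31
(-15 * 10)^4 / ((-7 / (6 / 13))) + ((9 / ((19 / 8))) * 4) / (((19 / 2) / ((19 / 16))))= -57712496724 / 1729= -33379118.98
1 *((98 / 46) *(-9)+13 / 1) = -6.17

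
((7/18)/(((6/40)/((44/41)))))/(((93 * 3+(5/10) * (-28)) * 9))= 616/528039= 0.00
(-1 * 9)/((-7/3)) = 3.86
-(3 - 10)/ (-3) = -7/ 3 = -2.33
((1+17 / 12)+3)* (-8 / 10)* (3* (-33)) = 429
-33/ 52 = -0.63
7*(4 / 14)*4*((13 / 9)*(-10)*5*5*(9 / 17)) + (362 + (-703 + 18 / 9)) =-31763 / 17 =-1868.41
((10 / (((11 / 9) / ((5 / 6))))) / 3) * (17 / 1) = 425 / 11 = 38.64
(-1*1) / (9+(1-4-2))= -1 / 4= -0.25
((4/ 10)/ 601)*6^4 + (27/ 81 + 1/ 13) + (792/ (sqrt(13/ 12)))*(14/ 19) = 149168/ 117195 + 22176*sqrt(39)/ 247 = 561.96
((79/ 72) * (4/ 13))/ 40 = 79/ 9360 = 0.01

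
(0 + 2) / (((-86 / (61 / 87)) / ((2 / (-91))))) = 122 / 340431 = 0.00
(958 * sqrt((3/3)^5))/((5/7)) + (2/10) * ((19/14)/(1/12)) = 1344.46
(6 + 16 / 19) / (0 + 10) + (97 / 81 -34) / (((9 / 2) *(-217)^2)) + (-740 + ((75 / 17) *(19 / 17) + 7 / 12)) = -553270115484889 / 753977578284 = -733.80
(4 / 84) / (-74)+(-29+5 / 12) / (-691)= 87455 / 2147628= 0.04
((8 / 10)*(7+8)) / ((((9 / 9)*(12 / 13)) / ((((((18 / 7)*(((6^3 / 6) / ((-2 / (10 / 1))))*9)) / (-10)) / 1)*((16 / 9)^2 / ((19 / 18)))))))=2156544 / 133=16214.62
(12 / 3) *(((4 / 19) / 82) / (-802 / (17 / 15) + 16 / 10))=-340 / 23375453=-0.00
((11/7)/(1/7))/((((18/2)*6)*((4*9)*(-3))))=-11/5832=-0.00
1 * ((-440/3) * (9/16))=-165/2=-82.50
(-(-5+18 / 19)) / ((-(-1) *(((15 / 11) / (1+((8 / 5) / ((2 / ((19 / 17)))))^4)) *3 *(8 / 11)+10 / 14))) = 5580320318419 / 3482910322495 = 1.60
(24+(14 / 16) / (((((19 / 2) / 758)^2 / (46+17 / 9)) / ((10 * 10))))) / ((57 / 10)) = 866730573760 / 185193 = 4680147.60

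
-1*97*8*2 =-1552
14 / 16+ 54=439 / 8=54.88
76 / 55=1.38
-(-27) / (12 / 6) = 27 / 2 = 13.50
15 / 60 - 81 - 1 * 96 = -707 / 4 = -176.75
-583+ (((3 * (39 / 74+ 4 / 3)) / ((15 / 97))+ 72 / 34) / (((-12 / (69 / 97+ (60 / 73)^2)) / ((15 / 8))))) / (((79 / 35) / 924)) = -1632599250431039 / 410974782128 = -3972.50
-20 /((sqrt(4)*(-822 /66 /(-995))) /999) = -109340550 /137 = -798106.20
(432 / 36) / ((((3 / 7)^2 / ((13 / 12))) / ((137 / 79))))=87269 / 711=122.74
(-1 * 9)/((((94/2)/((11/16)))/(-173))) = 17127/752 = 22.78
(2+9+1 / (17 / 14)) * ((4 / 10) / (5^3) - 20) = -2512098 / 10625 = -236.43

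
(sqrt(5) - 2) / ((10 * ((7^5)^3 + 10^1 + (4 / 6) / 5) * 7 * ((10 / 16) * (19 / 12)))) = -288 / 47356926061782505 + 144 * sqrt(5) / 47356926061782505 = 0.00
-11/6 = -1.83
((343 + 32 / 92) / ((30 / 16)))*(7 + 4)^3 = 84087256 / 345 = 243731.18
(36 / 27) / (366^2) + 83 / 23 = 8338784 / 2310741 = 3.61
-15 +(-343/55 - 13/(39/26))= -4934/165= -29.90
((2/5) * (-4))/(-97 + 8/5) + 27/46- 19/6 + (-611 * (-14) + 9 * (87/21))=659588143/76797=8588.72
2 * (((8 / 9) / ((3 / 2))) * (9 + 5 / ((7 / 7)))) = 448 / 27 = 16.59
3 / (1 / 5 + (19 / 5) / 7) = 105 / 26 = 4.04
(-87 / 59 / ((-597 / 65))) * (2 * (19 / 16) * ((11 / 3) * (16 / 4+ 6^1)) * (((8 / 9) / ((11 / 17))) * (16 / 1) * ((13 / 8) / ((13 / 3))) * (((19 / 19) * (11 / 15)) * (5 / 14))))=66974050 / 2219049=30.18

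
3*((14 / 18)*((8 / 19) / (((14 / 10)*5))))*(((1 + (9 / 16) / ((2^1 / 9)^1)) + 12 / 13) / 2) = 1853 / 5928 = 0.31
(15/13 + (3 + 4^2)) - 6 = 184/13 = 14.15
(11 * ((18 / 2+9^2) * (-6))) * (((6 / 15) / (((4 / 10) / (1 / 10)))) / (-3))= 198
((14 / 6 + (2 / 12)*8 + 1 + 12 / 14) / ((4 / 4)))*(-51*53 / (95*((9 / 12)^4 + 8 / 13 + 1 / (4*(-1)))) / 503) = -347829248 / 758969155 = -0.46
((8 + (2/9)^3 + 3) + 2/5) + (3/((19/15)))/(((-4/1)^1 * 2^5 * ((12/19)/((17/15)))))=21233651/1866240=11.38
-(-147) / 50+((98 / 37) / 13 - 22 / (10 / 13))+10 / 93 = -25.35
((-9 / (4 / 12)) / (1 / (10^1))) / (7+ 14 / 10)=-225 / 7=-32.14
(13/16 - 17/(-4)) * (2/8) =81/64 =1.27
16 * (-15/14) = -120/7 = -17.14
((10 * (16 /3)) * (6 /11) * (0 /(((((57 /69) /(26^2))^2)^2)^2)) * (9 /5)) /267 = 0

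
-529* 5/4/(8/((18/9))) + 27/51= -44821/272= -164.78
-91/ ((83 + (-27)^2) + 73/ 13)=-1183/ 10629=-0.11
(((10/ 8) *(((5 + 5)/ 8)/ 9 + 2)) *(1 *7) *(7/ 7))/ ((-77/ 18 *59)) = -35/ 472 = -0.07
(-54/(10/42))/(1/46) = -52164/5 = -10432.80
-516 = -516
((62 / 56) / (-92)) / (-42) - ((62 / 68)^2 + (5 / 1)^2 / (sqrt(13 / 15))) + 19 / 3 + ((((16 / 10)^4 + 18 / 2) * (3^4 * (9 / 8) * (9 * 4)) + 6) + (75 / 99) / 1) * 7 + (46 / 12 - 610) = 76658677283156653 / 214963980000 - 25 * sqrt(195) / 13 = 356584.88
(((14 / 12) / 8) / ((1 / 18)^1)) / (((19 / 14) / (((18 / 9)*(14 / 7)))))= 147 / 19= 7.74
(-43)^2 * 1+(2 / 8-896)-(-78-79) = 4441 / 4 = 1110.25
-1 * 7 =-7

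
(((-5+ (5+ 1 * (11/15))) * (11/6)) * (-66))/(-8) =1331/120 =11.09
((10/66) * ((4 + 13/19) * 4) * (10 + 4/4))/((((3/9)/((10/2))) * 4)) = 2225/19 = 117.11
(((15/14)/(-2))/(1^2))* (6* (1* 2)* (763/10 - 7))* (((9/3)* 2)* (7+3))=-26730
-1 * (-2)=2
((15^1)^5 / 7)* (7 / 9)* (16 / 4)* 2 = 675000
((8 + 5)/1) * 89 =1157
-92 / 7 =-13.14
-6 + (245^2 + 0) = 60019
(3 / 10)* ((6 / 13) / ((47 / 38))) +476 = 476.11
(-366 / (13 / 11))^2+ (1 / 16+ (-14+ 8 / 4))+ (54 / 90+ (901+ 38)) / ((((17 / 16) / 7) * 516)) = 947883957727 / 9883120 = 95909.38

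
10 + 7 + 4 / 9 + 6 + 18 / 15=1109 / 45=24.64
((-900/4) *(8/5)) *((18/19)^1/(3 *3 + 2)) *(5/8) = -4050/209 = -19.38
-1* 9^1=-9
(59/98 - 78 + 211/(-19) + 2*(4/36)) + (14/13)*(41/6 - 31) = -24902159/217854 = -114.31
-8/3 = -2.67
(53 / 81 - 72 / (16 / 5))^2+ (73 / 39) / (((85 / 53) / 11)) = 14211901837 / 28999620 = 490.07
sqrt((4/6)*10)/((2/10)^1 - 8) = -10*sqrt(15)/117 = -0.33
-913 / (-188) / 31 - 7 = -39883 / 5828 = -6.84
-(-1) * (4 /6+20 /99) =86 /99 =0.87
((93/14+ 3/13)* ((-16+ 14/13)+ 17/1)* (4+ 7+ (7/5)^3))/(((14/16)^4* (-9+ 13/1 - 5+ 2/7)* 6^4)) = -91699968/253605625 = -0.36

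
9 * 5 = 45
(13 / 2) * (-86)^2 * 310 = 14902940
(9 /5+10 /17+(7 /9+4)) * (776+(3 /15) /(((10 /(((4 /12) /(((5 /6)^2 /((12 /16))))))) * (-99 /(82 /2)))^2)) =80427797107621 /14463281250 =5560.83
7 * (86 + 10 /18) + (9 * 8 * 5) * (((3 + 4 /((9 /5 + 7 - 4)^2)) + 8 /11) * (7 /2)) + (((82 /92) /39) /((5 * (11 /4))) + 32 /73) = 238622722267 /43217460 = 5521.44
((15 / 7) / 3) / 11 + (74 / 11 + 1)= 600 / 77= 7.79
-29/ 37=-0.78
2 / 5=0.40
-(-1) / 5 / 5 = 1 / 25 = 0.04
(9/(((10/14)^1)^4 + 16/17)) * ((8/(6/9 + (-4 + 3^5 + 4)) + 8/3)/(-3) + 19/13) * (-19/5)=-2191582379/137069595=-15.99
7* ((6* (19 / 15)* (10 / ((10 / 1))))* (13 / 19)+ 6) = 392 / 5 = 78.40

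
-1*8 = -8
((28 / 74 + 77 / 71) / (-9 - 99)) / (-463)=427 / 14595612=0.00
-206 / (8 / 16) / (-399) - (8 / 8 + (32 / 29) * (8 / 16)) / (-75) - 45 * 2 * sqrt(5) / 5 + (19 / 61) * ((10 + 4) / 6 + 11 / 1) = 18373757 / 3529155 - 18 * sqrt(5) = -35.04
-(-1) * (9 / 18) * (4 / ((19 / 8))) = 16 / 19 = 0.84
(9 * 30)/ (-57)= -90/ 19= -4.74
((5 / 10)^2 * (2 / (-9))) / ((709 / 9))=-1 / 1418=-0.00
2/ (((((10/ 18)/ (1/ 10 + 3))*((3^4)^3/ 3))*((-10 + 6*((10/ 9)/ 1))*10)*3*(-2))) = 31/ 98415000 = 0.00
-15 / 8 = -1.88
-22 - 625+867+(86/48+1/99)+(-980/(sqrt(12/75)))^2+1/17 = 6002721.86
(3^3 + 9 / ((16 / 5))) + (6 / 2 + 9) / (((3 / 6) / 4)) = 125.81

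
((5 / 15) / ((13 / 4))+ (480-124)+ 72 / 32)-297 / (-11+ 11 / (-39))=600097 / 1560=384.68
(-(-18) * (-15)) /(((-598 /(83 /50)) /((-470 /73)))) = -105327 /21827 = -4.83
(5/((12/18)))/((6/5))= 6.25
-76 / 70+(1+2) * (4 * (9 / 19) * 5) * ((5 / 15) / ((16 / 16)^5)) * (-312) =-2956.88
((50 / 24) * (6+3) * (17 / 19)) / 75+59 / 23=4875 / 1748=2.79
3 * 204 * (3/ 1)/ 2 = 918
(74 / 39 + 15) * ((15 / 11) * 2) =6590 / 143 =46.08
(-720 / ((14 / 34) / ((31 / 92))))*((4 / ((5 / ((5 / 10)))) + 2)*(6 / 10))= -682992 / 805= -848.44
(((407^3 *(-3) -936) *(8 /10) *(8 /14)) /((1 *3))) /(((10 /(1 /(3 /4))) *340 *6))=-53935564 /26775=-2014.40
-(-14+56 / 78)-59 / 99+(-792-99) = -1130390 / 1287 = -878.31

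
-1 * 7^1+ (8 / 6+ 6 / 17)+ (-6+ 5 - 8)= -730 / 51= -14.31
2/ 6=1/ 3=0.33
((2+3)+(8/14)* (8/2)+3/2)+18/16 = 555/56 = 9.91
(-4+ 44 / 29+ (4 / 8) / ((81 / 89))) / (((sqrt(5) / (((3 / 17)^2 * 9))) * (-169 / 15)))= 27249 * sqrt(5) / 2832778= 0.02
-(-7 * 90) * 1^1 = 630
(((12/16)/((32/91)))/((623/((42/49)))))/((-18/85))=-1105/79744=-0.01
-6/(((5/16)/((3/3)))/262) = -25152/5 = -5030.40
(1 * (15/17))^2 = 225/289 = 0.78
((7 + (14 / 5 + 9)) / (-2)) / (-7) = 1.34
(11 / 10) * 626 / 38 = 3443 / 190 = 18.12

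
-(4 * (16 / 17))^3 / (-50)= 131072 / 122825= 1.07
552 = 552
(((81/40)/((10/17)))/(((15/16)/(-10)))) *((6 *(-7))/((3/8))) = 102816/25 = 4112.64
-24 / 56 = -3 / 7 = -0.43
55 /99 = 5 /9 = 0.56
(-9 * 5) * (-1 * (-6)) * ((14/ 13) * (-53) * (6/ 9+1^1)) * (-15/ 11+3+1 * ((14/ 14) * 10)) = 42739200/ 143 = 298875.52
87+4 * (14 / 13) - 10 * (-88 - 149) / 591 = 244109 / 2561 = 95.32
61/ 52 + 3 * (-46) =-7115/ 52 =-136.83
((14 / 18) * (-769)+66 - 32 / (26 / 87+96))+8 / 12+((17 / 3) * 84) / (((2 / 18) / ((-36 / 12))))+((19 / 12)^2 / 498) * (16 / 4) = -1005125367635 / 75100392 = -13383.76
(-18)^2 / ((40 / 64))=518.40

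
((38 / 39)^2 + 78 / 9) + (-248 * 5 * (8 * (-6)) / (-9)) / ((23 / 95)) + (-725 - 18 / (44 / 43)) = -21587175715 / 769626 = -28048.92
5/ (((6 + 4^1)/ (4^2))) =8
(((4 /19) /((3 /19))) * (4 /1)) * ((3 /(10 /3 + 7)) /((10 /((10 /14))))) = 0.11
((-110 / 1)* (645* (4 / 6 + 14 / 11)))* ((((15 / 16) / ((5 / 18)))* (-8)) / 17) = 3715200 / 17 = 218541.18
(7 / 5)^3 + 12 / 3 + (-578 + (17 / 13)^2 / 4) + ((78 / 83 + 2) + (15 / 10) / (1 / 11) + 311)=-1685966331 / 7013500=-240.39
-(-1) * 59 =59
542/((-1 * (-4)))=271/2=135.50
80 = 80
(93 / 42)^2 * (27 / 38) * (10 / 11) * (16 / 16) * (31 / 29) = 4021785 / 1187956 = 3.39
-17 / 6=-2.83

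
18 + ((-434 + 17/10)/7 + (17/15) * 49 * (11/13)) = 1765/546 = 3.23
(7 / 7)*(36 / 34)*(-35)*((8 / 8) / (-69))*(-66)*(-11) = 152460 / 391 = 389.92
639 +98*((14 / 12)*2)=2603 / 3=867.67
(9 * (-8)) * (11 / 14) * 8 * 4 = -12672 / 7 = -1810.29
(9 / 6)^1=3 / 2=1.50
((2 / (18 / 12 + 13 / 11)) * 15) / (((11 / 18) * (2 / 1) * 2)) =270 / 59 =4.58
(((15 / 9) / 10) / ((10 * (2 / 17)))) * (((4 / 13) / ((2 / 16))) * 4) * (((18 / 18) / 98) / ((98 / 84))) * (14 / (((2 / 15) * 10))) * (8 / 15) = 1088 / 15925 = 0.07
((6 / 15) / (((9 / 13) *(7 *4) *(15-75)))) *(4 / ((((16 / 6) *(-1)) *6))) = 13 / 151200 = 0.00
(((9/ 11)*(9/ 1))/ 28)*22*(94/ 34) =3807/ 238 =16.00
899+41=940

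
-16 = -16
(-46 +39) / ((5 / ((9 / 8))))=-63 / 40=-1.58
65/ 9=7.22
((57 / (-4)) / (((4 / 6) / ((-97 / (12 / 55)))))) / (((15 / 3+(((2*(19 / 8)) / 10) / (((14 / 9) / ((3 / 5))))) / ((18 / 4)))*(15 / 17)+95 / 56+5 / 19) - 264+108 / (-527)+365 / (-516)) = -1963962586575 / 53424798688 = -36.76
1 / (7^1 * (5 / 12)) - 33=-1143 / 35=-32.66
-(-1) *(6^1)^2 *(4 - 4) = 0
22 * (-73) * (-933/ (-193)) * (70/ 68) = -26221965/ 3281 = -7992.06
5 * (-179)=-895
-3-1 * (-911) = 908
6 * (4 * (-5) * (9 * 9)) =-9720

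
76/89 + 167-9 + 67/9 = 133205/801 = 166.30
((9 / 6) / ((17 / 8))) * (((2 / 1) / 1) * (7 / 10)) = 84 / 85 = 0.99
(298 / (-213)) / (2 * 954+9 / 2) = -596 / 814725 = -0.00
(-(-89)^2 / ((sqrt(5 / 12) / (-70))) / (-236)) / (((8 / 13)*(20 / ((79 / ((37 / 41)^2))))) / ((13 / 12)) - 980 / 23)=28621171016711*sqrt(15) / 1294089205060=85.66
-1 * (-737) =737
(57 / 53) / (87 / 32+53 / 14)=0.17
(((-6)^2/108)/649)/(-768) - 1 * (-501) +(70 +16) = 877738751/1495296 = 587.00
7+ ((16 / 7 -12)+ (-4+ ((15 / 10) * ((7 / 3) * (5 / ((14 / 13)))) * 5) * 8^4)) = 332793.29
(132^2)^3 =5289852801024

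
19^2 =361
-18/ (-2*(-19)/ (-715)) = 6435/ 19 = 338.68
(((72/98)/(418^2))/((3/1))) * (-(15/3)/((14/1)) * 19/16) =-15/25233824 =-0.00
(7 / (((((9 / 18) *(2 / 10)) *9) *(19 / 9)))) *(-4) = -280 / 19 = -14.74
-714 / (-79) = 714 / 79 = 9.04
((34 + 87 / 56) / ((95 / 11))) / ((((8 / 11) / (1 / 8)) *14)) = 0.05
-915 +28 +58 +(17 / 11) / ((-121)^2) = -133511262 / 161051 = -829.00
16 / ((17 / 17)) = 16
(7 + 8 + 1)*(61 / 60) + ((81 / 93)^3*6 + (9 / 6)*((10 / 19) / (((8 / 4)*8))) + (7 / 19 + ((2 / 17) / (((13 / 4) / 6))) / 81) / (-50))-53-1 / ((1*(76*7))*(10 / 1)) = -16289600788427 / 497736111600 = -32.73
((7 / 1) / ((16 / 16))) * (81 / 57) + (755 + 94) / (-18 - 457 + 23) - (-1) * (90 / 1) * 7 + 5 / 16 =21929683 / 34352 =638.38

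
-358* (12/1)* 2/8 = -1074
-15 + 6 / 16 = -117 / 8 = -14.62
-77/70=-1.10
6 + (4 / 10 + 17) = 117 / 5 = 23.40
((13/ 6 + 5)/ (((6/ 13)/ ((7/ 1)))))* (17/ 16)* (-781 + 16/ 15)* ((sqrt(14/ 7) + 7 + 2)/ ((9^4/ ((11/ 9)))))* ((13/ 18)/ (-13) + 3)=-514.52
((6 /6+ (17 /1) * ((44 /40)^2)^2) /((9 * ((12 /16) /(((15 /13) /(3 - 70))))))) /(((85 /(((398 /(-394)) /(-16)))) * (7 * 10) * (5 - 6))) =17173501 /24502623600000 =0.00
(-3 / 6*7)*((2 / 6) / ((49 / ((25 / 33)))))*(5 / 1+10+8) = -575 / 1386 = -0.41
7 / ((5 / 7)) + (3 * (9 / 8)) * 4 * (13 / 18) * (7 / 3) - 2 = 611 / 20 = 30.55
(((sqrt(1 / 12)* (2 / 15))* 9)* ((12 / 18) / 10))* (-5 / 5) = -sqrt(3) / 75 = -0.02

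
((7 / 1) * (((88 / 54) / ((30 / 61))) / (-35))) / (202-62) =-671 / 141750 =-0.00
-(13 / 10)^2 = -1.69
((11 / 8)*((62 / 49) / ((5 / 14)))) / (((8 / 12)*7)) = 1023 / 980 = 1.04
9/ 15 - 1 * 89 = -442/ 5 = -88.40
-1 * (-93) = 93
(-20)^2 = 400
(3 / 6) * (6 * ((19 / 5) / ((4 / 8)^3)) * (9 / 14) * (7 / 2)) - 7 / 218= 223633 / 1090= 205.17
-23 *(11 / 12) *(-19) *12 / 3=4807 / 3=1602.33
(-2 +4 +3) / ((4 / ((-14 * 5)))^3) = -214375 / 8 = -26796.88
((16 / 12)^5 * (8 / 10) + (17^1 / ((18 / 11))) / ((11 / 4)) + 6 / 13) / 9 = 120208 / 142155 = 0.85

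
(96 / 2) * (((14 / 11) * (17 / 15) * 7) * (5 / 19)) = 26656 / 209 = 127.54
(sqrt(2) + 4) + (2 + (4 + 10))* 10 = sqrt(2) + 164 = 165.41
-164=-164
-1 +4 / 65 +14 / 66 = -0.73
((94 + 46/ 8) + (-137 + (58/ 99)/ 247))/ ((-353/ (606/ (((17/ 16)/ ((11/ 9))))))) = 2943758120/ 40020669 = 73.56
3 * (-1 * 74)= -222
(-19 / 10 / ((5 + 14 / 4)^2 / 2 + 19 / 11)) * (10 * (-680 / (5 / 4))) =909568 / 3331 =273.06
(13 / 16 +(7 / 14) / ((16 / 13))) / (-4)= -39 / 128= -0.30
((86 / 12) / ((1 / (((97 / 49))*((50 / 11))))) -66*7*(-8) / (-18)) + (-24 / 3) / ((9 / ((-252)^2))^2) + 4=-398297224.85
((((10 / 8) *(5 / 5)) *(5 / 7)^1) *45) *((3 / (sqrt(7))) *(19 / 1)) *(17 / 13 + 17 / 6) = 6904125 *sqrt(7) / 5096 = 3584.50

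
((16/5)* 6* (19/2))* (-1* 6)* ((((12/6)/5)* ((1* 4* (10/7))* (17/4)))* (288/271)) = -107163648/9485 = -11298.22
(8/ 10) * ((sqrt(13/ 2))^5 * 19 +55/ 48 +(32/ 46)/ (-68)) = 1638.20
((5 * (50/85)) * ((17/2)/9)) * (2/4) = 25/18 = 1.39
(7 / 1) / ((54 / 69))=161 / 18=8.94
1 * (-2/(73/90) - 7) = -691/73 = -9.47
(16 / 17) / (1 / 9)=144 / 17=8.47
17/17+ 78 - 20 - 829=-770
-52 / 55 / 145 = -52 / 7975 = -0.01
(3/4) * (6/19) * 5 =45/38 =1.18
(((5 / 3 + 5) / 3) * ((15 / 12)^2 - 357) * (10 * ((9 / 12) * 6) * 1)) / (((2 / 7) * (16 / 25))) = -24880625 / 128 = -194379.88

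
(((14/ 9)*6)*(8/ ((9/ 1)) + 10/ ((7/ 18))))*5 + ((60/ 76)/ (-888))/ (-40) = 1508131867/ 1214784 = 1241.48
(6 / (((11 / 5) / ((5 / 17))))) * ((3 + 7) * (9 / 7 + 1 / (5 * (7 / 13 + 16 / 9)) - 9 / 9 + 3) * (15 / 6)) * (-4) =-270.49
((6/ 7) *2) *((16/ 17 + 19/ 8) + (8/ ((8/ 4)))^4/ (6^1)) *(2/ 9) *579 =3620873/ 357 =10142.50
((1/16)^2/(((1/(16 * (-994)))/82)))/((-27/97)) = 1976569/108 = 18301.56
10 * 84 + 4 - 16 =828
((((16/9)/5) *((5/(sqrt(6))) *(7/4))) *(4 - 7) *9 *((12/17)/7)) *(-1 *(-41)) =-984 *sqrt(6)/17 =-141.78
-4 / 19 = -0.21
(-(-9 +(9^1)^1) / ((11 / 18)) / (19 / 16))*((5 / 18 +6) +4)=0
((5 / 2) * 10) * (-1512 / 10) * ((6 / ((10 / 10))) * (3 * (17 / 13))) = -1156680 / 13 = -88975.38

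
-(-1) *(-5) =-5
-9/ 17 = -0.53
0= 0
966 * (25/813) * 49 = 394450/271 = 1455.54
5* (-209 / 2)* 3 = -1567.50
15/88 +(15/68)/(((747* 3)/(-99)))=19955/124168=0.16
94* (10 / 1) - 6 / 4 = 1877 / 2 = 938.50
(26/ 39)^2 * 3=4/ 3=1.33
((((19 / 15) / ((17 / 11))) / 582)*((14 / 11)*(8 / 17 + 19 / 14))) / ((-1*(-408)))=551 / 68624784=0.00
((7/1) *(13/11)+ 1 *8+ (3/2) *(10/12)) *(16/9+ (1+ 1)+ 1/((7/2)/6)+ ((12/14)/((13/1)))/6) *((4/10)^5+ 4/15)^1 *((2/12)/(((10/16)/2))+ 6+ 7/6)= 751736051/3656250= 205.60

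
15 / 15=1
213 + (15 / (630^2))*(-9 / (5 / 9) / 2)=2087397 / 9800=213.00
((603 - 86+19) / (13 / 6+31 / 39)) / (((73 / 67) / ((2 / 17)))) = 1867424 / 95557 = 19.54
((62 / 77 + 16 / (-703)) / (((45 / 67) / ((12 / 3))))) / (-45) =-1261208 / 12179475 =-0.10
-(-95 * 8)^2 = -577600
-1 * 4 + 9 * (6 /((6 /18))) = 158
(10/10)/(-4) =-1/4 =-0.25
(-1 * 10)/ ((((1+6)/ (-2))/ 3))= 8.57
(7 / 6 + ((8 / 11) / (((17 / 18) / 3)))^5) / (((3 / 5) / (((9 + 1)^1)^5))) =22969050691635250000 / 2058024507363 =11160727.49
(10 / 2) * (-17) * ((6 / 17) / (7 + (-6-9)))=3.75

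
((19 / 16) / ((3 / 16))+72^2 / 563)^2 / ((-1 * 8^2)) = -689010001 / 182574144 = -3.77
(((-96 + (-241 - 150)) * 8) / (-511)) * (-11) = -42856 / 511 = -83.87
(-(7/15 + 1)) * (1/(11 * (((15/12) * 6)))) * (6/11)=-8/825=-0.01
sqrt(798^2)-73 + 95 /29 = 21120 /29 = 728.28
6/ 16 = 0.38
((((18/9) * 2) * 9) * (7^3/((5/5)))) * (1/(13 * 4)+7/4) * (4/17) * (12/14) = 973728/221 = 4406.01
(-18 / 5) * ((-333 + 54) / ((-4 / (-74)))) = 92907 / 5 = 18581.40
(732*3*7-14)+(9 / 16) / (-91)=22361239 / 1456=15357.99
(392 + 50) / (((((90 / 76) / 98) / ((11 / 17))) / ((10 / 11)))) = 193648 / 9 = 21516.44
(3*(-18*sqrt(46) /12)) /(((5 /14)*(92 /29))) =-1827*sqrt(46) /460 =-26.94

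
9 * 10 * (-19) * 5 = -8550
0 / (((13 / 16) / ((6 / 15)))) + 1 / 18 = 1 / 18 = 0.06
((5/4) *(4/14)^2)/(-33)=-5/1617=-0.00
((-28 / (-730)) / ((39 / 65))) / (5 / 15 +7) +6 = 4825 / 803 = 6.01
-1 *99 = -99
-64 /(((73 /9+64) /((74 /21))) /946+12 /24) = -1221888 /9959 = -122.69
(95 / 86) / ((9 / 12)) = 190 / 129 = 1.47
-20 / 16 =-5 / 4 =-1.25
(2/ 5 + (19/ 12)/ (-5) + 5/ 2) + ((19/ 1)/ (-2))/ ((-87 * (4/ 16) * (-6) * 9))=24197/ 9396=2.58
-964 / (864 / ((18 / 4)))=-5.02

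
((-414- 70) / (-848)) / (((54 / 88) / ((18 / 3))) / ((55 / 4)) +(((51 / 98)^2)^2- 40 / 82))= -69210010181620 / 49355559422879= -1.40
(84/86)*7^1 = 294/43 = 6.84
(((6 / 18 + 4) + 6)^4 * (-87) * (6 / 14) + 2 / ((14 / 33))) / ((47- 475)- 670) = 13390906 / 34587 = 387.17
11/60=0.18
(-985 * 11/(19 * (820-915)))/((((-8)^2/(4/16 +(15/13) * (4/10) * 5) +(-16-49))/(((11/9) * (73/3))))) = -12180707/2727621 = -4.47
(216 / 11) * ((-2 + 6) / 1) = 864 / 11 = 78.55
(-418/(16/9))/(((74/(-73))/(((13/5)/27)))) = 198341/8880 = 22.34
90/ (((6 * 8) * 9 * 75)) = 1/ 360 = 0.00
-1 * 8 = -8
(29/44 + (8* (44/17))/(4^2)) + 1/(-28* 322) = 3292907/1685992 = 1.95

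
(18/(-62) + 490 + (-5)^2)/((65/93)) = 47868/65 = 736.43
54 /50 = 27 /25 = 1.08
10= 10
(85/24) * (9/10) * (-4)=-51/4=-12.75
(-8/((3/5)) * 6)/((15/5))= -80/3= -26.67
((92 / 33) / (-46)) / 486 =-1 / 8019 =-0.00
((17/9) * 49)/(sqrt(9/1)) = 833/27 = 30.85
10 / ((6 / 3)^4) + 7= 61 / 8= 7.62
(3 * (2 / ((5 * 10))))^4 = 81 / 390625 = 0.00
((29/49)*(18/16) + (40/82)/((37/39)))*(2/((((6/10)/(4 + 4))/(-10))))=-23389900/74333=-314.66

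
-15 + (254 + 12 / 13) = 3119 / 13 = 239.92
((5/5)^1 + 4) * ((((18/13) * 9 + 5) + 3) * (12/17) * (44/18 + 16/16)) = 164920/663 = 248.75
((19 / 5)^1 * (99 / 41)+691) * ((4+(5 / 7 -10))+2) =-3301328 / 1435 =-2300.58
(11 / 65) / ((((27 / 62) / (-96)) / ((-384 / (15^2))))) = 2793472 / 43875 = 63.67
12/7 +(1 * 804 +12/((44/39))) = 62859/77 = 816.35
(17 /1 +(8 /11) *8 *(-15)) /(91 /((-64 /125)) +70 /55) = 49472 /124229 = 0.40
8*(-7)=-56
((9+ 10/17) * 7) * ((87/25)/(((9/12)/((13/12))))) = 337.38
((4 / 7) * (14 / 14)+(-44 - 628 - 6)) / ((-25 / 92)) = 436264 / 175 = 2492.94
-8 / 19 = -0.42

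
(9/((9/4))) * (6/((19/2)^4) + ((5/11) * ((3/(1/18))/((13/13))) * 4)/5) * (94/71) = 10584547392/101780701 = 103.99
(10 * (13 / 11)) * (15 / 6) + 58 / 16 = 2919 / 88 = 33.17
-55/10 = -11/2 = -5.50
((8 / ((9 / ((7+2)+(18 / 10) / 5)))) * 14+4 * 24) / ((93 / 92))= 488704 / 2325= 210.20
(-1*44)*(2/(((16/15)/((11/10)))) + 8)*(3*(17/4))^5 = -611039719521/4096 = -149179619.02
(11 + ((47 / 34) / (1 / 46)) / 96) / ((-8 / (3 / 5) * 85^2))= -19033 / 157216000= -0.00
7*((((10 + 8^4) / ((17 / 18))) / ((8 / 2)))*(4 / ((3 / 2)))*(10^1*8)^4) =14127267840000 / 17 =831015755294.12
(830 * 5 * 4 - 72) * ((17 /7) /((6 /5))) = 702440 /21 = 33449.52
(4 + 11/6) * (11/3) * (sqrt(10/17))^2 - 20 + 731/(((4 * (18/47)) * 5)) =538669/6120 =88.02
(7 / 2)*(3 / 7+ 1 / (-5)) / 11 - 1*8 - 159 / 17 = -17.28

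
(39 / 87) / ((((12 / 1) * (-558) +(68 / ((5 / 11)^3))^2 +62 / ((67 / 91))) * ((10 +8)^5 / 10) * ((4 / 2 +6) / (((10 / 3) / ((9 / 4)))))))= 340234375 / 400895439012037511136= 0.00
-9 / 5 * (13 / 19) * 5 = -117 / 19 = -6.16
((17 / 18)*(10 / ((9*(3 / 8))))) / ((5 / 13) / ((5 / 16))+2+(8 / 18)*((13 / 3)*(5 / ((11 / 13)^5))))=711845420 / 6469209783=0.11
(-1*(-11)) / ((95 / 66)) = 726 / 95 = 7.64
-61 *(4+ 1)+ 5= -300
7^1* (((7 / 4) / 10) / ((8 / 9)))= 441 / 320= 1.38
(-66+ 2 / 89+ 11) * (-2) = 9786 / 89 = 109.96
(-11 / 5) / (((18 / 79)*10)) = -869 / 900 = -0.97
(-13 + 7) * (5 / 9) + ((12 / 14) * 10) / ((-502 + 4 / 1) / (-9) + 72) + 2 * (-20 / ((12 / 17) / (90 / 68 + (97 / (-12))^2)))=-3780.88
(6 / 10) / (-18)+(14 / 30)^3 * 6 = 1297 / 2250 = 0.58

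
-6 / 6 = -1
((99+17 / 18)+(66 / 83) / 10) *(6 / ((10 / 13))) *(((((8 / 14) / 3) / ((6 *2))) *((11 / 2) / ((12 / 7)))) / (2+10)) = 106846597 / 32270400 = 3.31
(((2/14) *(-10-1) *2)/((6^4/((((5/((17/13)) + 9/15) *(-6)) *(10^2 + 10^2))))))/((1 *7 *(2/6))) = 5.52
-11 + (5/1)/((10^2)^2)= -21999/2000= -11.00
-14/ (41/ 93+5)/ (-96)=217/ 8096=0.03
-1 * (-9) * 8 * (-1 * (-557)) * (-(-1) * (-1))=-40104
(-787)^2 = 619369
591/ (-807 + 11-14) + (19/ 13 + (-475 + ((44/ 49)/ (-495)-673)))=-197318951/ 171990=-1147.27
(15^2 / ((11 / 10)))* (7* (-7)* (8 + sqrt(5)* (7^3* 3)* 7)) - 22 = -161510234.73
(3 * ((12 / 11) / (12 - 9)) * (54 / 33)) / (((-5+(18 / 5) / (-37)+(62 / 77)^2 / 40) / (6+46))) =-203636160 / 11146537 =-18.27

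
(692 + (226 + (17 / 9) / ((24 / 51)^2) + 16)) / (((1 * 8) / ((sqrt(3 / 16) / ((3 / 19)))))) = 323.10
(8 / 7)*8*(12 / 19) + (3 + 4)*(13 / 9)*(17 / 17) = 19015 / 1197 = 15.89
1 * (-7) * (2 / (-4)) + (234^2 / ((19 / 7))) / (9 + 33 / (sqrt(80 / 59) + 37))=200772 * sqrt(295) / 595403 + 2432468657 / 1190806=2048.50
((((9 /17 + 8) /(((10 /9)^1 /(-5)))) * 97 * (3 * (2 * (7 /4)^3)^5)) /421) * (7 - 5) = -1802910221208403965 /240149069824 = -7507462.85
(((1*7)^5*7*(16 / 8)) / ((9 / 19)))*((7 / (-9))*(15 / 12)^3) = -1955914625 / 2592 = -754596.69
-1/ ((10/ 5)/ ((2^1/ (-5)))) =1/ 5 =0.20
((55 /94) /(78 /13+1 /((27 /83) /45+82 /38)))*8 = 0.72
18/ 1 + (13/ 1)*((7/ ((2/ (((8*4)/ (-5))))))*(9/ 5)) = -12654/ 25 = -506.16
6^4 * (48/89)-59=56957/89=639.97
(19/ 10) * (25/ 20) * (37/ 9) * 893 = 627779/ 72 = 8719.15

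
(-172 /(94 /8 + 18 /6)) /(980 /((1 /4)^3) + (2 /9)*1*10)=-1548 /8326375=-0.00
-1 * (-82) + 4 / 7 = 578 / 7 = 82.57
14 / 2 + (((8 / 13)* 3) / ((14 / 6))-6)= 163 / 91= 1.79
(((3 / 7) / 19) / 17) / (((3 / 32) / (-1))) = -32 / 2261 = -0.01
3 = 3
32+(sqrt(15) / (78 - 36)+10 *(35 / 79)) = 36.52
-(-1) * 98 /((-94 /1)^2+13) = 98 /8849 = 0.01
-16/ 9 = -1.78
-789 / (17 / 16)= -12624 / 17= -742.59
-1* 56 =-56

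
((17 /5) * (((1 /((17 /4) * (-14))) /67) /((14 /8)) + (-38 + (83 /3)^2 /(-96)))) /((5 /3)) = -2216875643 /23637600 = -93.79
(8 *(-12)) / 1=-96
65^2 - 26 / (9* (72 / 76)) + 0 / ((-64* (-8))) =4221.95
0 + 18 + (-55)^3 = -166357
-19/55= -0.35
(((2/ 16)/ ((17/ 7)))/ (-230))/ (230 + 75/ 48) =-7/ 7243275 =-0.00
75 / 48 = 25 / 16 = 1.56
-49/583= -0.08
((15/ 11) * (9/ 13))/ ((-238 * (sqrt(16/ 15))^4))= -30375/ 8712704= -0.00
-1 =-1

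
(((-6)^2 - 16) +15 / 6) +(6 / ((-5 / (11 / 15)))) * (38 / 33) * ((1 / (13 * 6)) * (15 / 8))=17531 / 780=22.48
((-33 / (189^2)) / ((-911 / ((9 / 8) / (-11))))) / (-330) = 1 / 3181867920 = 0.00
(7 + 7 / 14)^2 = 225 / 4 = 56.25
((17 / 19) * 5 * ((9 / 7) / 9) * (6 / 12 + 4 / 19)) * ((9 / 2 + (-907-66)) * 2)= -4445415 / 5054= -879.58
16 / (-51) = -16 / 51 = -0.31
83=83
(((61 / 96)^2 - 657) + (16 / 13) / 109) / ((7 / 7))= -8574390191 / 13059072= -656.58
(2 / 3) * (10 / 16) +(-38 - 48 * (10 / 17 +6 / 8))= -20771 / 204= -101.82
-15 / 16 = -0.94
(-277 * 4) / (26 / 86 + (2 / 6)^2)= -2679.98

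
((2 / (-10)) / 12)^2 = 1 / 3600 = 0.00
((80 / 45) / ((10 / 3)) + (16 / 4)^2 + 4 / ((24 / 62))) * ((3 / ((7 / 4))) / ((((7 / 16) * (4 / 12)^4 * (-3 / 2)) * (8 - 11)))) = 1894.92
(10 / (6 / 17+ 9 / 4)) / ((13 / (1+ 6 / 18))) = 2720 / 6903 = 0.39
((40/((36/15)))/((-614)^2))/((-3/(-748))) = 9350/848241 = 0.01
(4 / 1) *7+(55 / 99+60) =797 / 9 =88.56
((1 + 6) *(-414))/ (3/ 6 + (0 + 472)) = -92/ 15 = -6.13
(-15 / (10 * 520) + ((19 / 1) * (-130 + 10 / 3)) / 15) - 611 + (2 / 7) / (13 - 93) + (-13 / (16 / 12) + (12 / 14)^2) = -780.47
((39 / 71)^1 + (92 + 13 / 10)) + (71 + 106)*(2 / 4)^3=329367 / 2840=115.97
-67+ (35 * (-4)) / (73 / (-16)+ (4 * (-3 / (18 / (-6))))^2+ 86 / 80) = -11181 / 143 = -78.19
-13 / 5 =-2.60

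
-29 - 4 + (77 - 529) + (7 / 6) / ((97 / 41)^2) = -27368423 / 56454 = -484.79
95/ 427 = 0.22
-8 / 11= -0.73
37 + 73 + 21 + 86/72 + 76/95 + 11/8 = 48373/360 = 134.37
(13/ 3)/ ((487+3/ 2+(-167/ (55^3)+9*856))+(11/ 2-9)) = 2162875/ 4087334124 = 0.00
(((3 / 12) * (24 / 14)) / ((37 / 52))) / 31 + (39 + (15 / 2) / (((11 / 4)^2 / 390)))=413664927 / 971509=425.80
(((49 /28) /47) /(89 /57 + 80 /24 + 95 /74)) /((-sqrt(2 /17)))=-703 * sqrt(34) /233308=-0.02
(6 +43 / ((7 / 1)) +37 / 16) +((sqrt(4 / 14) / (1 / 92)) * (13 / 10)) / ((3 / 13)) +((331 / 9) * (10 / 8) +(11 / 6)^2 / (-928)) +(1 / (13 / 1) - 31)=89686453 / 3040128 +7774 * sqrt(14) / 105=306.53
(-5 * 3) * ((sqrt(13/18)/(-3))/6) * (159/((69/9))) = 265 * sqrt(26)/92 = 14.69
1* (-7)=-7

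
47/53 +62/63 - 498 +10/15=-495.46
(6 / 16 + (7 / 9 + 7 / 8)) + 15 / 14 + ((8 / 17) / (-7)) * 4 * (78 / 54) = 553 / 204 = 2.71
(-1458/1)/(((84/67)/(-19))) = 309339/14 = 22095.64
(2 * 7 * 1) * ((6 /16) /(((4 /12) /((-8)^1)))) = -126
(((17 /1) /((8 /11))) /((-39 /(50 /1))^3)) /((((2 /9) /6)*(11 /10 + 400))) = -29218750 /8812167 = -3.32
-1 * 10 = -10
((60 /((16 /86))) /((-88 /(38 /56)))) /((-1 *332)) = 12255 /1636096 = 0.01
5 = 5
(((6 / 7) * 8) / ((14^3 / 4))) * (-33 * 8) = -6336 / 2401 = -2.64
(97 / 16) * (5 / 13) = 2.33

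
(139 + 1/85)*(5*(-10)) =-118160/17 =-6950.59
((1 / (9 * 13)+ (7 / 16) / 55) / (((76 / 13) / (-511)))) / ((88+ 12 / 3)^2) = -868189 / 5094650880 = -0.00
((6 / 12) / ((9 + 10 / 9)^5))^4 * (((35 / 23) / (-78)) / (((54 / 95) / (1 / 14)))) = -71294951766074582475 / 58037541122563288494257441636818630731455872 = -0.00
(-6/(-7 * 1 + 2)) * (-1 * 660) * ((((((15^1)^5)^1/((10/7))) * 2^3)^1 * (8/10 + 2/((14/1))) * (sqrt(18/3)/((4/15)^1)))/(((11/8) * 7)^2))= -6298560000 * sqrt(6)/49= -314862410.50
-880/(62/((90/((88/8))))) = -3600/31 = -116.13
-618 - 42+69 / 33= -7237 / 11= -657.91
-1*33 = -33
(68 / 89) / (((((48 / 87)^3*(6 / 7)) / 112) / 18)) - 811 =56328655 / 5696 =9889.16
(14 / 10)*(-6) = -42 / 5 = -8.40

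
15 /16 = 0.94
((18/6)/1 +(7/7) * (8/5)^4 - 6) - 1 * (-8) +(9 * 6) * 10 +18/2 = 350346/625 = 560.55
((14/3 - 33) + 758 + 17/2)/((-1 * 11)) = -4429/66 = -67.11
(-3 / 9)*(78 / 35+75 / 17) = -1317 / 595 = -2.21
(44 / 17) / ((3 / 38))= 1672 / 51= 32.78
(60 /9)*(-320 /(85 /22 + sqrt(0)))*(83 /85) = -467456 /867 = -539.16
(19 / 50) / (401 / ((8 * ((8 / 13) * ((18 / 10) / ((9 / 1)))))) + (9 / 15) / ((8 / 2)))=608 / 651865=0.00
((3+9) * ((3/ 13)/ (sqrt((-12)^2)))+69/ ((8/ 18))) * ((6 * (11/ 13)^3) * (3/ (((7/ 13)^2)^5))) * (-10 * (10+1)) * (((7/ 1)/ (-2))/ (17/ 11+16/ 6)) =75632799.59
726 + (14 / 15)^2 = 163546 / 225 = 726.87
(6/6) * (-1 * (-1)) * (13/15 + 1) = 28/15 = 1.87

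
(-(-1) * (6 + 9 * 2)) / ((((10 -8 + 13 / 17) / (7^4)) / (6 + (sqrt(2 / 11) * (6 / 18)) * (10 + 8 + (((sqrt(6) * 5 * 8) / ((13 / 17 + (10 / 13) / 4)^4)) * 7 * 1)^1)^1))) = 2600598.00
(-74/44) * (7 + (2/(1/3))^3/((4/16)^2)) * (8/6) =-256262/33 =-7765.52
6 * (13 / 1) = 78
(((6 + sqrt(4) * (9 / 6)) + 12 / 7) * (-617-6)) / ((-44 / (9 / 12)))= 20025 / 176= 113.78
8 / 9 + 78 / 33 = 322 / 99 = 3.25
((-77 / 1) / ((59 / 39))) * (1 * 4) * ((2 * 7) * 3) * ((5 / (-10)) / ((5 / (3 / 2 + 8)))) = 2396394 / 295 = 8123.37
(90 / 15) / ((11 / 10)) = 60 / 11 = 5.45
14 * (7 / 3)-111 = -235 / 3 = -78.33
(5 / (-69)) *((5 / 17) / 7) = -25 / 8211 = -0.00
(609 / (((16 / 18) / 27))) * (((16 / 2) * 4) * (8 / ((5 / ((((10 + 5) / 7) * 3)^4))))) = 1617563860.06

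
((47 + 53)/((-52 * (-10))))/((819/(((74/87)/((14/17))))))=3145/12968046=0.00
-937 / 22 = -42.59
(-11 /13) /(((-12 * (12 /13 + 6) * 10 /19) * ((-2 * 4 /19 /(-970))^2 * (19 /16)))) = 37363139 /432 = 86488.75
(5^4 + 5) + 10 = 640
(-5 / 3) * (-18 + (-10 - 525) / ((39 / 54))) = 16440 / 13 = 1264.62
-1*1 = -1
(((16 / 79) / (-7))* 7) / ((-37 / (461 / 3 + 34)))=9008 / 8769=1.03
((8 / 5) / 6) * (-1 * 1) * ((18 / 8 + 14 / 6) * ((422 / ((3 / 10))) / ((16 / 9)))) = -11605 / 12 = -967.08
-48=-48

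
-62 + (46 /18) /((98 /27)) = -6007 /98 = -61.30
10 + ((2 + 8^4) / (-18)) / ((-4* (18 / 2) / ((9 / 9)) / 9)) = 803 / 12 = 66.92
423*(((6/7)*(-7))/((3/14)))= -11844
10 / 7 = 1.43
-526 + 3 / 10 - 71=-5967 / 10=-596.70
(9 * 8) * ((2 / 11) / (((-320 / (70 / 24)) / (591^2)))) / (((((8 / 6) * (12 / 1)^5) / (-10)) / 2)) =1358315 / 540672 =2.51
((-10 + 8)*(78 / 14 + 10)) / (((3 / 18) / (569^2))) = -423479388 / 7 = -60497055.43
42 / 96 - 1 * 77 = -1225 / 16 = -76.56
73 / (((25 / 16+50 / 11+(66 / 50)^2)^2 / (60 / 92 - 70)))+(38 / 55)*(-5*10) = -22014913043513540 / 188661999943813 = -116.69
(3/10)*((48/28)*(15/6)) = 9/7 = 1.29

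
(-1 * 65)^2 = 4225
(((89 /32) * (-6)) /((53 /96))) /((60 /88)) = -11748 /265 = -44.33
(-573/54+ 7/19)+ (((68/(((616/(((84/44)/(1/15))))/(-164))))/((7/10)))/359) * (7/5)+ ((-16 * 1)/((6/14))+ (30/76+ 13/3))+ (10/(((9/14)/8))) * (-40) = -37315008013/7428069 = -5023.51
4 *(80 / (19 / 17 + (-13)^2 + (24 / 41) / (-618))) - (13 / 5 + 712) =-2720102519 / 3816515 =-712.72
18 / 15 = 6 / 5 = 1.20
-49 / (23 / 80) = -3920 / 23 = -170.43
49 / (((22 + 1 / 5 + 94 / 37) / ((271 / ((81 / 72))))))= 19652920 / 41193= 477.09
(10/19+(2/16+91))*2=13931/76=183.30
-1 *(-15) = 15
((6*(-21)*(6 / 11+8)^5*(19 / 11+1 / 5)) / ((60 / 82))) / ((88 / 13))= -1088432873260824 / 487179275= -2234152.66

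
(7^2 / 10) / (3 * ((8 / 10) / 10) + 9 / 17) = 4165 / 654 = 6.37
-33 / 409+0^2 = -0.08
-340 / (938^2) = -85 / 219961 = -0.00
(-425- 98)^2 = 273529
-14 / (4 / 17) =-119 / 2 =-59.50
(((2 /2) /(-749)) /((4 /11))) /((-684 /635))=6985 /2049264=0.00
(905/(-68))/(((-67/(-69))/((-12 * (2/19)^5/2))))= 2997360/2820276761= 0.00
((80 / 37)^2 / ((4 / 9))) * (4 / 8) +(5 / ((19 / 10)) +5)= 335305 / 26011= 12.89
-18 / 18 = -1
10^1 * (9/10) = 9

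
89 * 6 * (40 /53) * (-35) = -14105.66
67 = 67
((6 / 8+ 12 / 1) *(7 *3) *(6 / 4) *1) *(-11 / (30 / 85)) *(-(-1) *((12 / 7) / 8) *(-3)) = 257499 / 32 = 8046.84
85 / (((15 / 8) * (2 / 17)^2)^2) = 5679428 / 45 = 126209.51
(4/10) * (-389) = -778/5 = -155.60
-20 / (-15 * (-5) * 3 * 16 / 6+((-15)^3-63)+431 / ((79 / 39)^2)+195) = 31205 / 3959853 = 0.01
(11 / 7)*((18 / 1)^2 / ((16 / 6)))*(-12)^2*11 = 2117016 / 7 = 302430.86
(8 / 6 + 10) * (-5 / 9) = -170 / 27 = -6.30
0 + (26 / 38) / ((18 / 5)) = 65 / 342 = 0.19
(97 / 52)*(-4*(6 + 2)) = -776 / 13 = -59.69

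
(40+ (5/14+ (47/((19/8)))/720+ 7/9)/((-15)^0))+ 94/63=255287/5985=42.65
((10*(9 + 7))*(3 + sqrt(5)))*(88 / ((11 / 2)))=2560*sqrt(5) + 7680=13404.33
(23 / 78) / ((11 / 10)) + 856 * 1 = 367339 / 429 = 856.27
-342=-342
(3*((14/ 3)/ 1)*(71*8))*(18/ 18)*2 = 15904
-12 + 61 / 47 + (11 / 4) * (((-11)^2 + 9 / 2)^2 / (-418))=-114.32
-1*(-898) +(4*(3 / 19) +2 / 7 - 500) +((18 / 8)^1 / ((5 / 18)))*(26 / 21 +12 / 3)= 58699 / 133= 441.35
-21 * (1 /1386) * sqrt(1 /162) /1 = -sqrt(2) /1188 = -0.00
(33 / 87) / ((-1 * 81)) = -0.00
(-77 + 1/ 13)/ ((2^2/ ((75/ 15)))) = -1250/ 13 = -96.15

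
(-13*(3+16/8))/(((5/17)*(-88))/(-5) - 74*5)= 1105/6202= 0.18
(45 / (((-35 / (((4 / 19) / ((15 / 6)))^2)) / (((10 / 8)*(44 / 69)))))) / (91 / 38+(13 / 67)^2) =-6320512 / 2115405565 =-0.00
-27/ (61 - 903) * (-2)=-27/ 421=-0.06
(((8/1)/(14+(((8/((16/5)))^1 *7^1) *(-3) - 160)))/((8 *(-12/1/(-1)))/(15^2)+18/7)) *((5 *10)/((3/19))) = -4.26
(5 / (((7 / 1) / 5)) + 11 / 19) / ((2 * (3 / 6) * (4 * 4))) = 69 / 266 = 0.26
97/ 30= 3.23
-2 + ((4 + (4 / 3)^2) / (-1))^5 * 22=-8364606802 / 59049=-141655.35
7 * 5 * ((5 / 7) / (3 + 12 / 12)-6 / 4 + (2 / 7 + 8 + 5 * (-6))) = -3225 / 4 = -806.25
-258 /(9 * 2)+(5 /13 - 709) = -28195 /39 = -722.95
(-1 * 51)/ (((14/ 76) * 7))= -1938/ 49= -39.55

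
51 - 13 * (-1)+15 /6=133 /2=66.50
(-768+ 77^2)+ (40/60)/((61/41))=944545/183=5161.45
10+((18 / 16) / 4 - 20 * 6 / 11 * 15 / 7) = -32267 / 2464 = -13.10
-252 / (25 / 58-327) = 14616 / 18941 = 0.77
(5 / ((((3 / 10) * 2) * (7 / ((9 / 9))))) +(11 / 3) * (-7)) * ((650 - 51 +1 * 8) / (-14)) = 155999 / 147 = 1061.22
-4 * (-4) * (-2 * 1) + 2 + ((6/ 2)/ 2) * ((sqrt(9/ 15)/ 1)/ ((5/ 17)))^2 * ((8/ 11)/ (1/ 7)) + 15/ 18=196343/ 8250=23.80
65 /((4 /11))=715 /4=178.75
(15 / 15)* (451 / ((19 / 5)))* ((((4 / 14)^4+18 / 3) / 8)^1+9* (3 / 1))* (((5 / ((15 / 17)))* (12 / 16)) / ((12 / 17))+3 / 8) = 184507105915 / 8758848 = 21065.23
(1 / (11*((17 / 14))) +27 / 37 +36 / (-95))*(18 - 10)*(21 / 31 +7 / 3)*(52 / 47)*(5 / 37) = 32588890880 / 21260793147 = 1.53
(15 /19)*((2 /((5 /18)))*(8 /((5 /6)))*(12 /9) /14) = 3456 /665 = 5.20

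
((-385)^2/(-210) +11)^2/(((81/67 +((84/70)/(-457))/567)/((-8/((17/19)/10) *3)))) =-63701395051902300/594675827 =-107119529.93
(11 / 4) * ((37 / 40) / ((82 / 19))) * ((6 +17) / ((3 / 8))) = 177859 / 4920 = 36.15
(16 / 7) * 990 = 15840 / 7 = 2262.86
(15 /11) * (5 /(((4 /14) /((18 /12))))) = 1575 /44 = 35.80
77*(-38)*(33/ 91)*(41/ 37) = -565554/ 481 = -1175.79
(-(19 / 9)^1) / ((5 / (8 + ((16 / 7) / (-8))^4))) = -40584 / 12005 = -3.38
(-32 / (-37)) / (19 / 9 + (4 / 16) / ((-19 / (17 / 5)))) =0.42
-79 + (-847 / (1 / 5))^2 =17935146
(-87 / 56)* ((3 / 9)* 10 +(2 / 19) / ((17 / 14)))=-48053 / 9044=-5.31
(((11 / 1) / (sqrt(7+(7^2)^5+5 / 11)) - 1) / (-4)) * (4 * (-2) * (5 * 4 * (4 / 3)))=-53.30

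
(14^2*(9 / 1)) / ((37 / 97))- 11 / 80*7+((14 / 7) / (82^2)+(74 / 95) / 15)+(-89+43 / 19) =6433730457083 / 1418091600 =4536.89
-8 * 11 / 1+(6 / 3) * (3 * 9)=-34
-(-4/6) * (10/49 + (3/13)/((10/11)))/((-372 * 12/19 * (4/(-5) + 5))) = -55423/179144784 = -0.00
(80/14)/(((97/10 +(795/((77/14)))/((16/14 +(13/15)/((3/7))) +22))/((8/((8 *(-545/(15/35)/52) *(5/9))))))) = -150676416/5532704513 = -0.03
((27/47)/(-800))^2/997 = 729/1409518720000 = 0.00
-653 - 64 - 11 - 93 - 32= -853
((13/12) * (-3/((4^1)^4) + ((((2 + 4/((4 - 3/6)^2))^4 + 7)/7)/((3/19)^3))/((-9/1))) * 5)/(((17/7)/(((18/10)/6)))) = -97.94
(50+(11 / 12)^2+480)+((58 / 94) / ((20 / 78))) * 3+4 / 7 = 127590877 / 236880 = 538.63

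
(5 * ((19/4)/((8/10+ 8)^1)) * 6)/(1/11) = 1425/8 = 178.12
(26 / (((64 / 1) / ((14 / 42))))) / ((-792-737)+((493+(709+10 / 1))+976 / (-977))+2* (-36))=-12701 / 36578784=-0.00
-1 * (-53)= 53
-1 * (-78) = 78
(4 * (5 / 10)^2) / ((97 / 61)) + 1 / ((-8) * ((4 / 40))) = -241 / 388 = -0.62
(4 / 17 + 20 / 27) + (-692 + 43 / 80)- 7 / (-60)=-25350379 / 36720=-690.37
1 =1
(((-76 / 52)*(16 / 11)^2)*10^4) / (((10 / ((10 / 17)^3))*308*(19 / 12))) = -768000000 / 595067473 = -1.29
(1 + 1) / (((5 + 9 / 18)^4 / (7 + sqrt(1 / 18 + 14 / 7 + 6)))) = 16 *sqrt(290) / 43923 + 224 / 14641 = 0.02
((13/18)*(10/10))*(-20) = -130/9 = -14.44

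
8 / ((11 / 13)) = 104 / 11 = 9.45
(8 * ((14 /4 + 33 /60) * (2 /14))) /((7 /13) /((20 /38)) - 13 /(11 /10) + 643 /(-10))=-23166 /375851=-0.06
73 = 73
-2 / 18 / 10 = -1 / 90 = -0.01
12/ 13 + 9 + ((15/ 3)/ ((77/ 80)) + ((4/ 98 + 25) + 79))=834945/ 7007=119.16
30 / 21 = 10 / 7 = 1.43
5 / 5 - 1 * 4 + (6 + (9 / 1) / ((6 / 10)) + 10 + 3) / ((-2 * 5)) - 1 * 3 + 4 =-27 / 5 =-5.40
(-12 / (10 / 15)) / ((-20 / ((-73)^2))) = 47961 / 10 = 4796.10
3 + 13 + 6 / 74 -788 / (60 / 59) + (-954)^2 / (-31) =-518169286 / 17205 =-30117.37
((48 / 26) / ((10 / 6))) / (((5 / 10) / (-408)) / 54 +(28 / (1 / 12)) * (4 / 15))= 3172608 / 256628671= 0.01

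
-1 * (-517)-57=460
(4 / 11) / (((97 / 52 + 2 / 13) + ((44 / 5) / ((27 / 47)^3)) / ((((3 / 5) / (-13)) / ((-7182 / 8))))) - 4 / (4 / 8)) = 454896 / 1129469230637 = 0.00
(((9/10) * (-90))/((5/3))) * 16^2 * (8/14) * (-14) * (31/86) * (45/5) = 69424128/215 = 322902.92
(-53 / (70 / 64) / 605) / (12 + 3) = -1696 / 317625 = -0.01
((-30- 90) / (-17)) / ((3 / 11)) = 440 / 17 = 25.88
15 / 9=5 / 3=1.67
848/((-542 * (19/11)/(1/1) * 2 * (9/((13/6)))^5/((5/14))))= -1082319095/8274842480016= -0.00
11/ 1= 11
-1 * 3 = -3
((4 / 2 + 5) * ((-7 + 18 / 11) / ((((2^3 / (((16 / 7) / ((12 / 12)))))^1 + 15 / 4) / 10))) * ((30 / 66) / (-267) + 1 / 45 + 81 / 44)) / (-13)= 270945346 / 36539217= 7.42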